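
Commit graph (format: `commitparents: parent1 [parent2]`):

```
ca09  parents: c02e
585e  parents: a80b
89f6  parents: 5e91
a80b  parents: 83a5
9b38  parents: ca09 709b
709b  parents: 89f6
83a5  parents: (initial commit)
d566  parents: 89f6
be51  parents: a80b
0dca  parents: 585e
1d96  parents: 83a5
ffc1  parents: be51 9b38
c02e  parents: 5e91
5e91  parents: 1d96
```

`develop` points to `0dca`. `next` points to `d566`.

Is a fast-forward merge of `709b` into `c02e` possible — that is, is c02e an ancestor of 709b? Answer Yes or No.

A fast-forward from c02e to 709b is possible iff c02e is an ancestor of 709b.
Ancestors of 709b: {1d96, 5e91, 709b, 83a5, 89f6}.
c02e is not among them, so fast-forward is not possible.

No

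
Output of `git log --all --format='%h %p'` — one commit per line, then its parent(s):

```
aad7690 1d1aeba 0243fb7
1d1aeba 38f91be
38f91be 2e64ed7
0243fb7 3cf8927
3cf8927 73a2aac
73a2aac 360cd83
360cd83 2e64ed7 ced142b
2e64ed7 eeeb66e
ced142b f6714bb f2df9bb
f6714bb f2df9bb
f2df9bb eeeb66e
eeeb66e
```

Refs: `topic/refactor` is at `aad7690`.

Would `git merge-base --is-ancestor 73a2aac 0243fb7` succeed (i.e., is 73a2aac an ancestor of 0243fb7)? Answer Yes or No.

Ancestors of 0243fb7 (commits reachable by following parents): {0243fb7, 2e64ed7, 360cd83, 3cf8927, 73a2aac, ced142b, eeeb66e, f2df9bb, f6714bb}.
73a2aac is in that set, so it is an ancestor of 0243fb7.

Yes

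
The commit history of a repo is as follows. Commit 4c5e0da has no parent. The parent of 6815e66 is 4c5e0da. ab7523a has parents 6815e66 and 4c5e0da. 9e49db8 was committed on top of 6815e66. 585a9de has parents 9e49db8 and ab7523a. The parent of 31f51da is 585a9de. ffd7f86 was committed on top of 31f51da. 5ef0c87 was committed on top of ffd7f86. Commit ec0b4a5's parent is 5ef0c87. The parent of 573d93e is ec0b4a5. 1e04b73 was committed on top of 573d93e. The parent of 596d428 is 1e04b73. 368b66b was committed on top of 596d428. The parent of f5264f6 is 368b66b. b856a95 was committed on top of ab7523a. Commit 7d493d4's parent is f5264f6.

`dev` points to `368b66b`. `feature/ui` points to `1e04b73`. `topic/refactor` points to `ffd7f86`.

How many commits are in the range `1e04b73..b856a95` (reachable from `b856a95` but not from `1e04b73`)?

Reachable from b856a95: {4c5e0da, 6815e66, ab7523a, b856a95}.
Reachable from 1e04b73: {1e04b73, 31f51da, 4c5e0da, 573d93e, 585a9de, 5ef0c87, 6815e66, 9e49db8, ab7523a, ec0b4a5, ffd7f86}.
In b856a95's history but not 1e04b73's: {b856a95} — 1 commit.

1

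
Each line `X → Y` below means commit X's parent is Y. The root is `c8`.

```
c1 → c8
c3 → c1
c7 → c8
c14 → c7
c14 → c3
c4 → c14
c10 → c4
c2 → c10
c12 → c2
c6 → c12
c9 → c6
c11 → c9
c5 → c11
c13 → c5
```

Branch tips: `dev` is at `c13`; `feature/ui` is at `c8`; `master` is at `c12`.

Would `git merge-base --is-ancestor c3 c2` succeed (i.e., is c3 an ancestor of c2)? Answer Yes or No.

Ancestors of c2 (commits reachable by following parents): {c1, c10, c14, c2, c3, c4, c7, c8}.
c3 is in that set, so it is an ancestor of c2.

Yes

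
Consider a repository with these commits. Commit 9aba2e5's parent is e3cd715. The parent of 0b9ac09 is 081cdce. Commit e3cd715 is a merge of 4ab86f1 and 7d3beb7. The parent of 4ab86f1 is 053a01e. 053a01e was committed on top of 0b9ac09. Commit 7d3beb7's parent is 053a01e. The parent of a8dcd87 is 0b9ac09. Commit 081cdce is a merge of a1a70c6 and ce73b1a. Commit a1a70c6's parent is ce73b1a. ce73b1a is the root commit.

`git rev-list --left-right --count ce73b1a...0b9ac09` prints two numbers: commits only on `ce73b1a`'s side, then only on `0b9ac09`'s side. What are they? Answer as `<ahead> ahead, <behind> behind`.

0 ahead, 3 behind

Reachable from ce73b1a: {ce73b1a}.
Reachable from 0b9ac09: {081cdce, 0b9ac09, a1a70c6, ce73b1a}.
Only in ce73b1a's history (ahead): {} — 0.
Only in 0b9ac09's history (behind): {081cdce, 0b9ac09, a1a70c6} — 3.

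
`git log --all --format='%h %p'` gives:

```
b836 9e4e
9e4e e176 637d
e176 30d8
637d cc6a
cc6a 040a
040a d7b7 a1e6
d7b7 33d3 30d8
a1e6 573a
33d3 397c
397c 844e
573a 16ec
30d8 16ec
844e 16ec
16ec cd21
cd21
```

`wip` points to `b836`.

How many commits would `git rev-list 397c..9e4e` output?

Reachable from 9e4e: {040a, 16ec, 30d8, 33d3, 397c, 573a, 637d, 844e, 9e4e, a1e6, cc6a, cd21, d7b7, e176}.
Reachable from 397c: {16ec, 397c, 844e, cd21}.
In 9e4e's history but not 397c's: {040a, 30d8, 33d3, 573a, 637d, 9e4e, a1e6, cc6a, d7b7, e176} — 10 commits.

10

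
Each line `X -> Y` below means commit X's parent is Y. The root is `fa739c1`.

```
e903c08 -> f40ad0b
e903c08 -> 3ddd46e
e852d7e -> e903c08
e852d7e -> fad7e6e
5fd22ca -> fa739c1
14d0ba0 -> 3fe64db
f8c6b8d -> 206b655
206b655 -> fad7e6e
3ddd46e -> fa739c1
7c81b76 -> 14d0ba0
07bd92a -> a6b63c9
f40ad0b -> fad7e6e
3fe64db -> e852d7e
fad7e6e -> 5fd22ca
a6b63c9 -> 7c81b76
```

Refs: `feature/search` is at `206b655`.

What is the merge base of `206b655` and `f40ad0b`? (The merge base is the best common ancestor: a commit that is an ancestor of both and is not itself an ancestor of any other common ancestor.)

fad7e6e

Ancestors of 206b655: {206b655, 5fd22ca, fa739c1, fad7e6e}.
Ancestors of f40ad0b: {5fd22ca, f40ad0b, fa739c1, fad7e6e}.
Common ancestors: {5fd22ca, fa739c1, fad7e6e}.
Among these, fad7e6e is not an ancestor of any other common ancestor — it is the merge base.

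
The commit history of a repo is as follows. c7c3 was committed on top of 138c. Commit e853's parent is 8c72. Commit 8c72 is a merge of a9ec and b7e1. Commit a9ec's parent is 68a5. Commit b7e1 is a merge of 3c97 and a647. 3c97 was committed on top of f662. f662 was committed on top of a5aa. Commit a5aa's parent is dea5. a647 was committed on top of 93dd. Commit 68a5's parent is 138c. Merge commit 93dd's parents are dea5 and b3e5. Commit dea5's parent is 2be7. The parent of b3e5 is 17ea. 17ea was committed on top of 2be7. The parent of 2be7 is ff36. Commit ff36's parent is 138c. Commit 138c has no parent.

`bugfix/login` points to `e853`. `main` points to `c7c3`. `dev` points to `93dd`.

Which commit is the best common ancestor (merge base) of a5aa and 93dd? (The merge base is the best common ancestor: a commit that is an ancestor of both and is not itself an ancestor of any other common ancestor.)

Ancestors of a5aa: {138c, 2be7, a5aa, dea5, ff36}.
Ancestors of 93dd: {138c, 17ea, 2be7, 93dd, b3e5, dea5, ff36}.
Common ancestors: {138c, 2be7, dea5, ff36}.
Among these, dea5 is not an ancestor of any other common ancestor — it is the merge base.

dea5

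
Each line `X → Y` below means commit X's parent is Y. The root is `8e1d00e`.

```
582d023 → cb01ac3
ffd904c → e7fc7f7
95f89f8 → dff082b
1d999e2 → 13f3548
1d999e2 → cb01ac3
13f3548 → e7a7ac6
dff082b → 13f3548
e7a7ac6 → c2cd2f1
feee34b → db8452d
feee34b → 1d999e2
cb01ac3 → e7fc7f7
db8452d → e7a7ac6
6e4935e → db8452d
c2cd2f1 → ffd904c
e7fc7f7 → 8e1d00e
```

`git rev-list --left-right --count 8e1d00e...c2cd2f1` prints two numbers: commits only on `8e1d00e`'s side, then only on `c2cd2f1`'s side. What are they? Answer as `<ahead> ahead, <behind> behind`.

Reachable from 8e1d00e: {8e1d00e}.
Reachable from c2cd2f1: {8e1d00e, c2cd2f1, e7fc7f7, ffd904c}.
Only in 8e1d00e's history (ahead): {} — 0.
Only in c2cd2f1's history (behind): {c2cd2f1, e7fc7f7, ffd904c} — 3.

0 ahead, 3 behind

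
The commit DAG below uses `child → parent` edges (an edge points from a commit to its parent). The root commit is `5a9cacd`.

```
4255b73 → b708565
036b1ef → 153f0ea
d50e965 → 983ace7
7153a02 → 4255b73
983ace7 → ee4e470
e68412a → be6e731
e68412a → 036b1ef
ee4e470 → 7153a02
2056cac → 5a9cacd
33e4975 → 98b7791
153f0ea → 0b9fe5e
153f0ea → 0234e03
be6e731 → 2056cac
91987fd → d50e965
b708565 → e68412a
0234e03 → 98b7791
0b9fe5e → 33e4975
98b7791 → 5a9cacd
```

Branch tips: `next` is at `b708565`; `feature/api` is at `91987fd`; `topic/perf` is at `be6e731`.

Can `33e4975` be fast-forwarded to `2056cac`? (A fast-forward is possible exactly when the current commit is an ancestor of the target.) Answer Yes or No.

No

A fast-forward from 33e4975 to 2056cac is possible iff 33e4975 is an ancestor of 2056cac.
Ancestors of 2056cac: {2056cac, 5a9cacd}.
33e4975 is not among them, so fast-forward is not possible.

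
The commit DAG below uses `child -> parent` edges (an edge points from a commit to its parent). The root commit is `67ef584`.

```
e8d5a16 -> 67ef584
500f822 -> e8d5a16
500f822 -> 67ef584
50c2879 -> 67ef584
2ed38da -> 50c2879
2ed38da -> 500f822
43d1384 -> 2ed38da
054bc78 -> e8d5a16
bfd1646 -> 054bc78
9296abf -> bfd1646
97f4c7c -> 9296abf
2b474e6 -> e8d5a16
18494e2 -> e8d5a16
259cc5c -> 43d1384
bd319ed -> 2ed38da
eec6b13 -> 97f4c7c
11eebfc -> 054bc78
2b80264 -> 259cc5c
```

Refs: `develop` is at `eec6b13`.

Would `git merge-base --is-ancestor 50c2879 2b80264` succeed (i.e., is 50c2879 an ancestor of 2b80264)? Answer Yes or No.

Ancestors of 2b80264 (commits reachable by following parents): {259cc5c, 2b80264, 2ed38da, 43d1384, 500f822, 50c2879, 67ef584, e8d5a16}.
50c2879 is in that set, so it is an ancestor of 2b80264.

Yes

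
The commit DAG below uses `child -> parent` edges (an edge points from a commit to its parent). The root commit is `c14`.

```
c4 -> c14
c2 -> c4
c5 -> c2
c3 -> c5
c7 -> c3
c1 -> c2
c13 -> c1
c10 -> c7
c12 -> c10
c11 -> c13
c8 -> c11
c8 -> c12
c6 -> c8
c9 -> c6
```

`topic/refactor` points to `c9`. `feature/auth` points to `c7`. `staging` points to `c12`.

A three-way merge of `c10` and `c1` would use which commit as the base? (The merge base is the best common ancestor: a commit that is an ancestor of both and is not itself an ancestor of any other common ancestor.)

Ancestors of c10: {c10, c14, c2, c3, c4, c5, c7}.
Ancestors of c1: {c1, c14, c2, c4}.
Common ancestors: {c14, c2, c4}.
Among these, c2 is not an ancestor of any other common ancestor — it is the merge base.

c2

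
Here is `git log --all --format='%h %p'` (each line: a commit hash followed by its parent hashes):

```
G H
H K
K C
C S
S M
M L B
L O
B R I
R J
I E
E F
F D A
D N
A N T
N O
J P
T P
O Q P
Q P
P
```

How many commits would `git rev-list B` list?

Walking parent pointers from B: reachable set = {A, B, D, E, F, I, J, N, O, P, Q, R, T}.
That is 13 commits.

13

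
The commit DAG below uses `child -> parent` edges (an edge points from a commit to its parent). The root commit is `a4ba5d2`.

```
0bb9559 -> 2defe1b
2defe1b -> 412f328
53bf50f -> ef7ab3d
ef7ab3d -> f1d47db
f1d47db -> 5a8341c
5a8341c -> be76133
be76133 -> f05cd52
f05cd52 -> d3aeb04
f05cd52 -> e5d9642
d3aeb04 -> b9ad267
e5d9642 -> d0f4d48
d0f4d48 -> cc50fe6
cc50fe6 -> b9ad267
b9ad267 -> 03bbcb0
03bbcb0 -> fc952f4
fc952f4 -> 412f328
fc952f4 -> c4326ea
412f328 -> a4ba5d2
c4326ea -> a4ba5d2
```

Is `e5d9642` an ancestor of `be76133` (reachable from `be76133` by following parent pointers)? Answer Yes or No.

Ancestors of be76133 (commits reachable by following parents): {03bbcb0, 412f328, a4ba5d2, b9ad267, be76133, c4326ea, cc50fe6, d0f4d48, d3aeb04, e5d9642, f05cd52, fc952f4}.
e5d9642 is in that set, so it is an ancestor of be76133.

Yes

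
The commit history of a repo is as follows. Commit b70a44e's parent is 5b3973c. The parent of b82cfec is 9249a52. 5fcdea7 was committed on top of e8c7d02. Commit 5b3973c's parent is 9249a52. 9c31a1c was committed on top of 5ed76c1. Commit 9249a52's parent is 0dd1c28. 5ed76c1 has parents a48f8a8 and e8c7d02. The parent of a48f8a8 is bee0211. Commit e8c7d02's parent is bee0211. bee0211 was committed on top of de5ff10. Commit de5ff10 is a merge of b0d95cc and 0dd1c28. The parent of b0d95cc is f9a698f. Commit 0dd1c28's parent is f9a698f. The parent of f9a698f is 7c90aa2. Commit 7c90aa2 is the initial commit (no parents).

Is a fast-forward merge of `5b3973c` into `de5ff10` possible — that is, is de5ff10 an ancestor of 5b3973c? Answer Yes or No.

A fast-forward from de5ff10 to 5b3973c is possible iff de5ff10 is an ancestor of 5b3973c.
Ancestors of 5b3973c: {0dd1c28, 5b3973c, 7c90aa2, 9249a52, f9a698f}.
de5ff10 is not among them, so fast-forward is not possible.

No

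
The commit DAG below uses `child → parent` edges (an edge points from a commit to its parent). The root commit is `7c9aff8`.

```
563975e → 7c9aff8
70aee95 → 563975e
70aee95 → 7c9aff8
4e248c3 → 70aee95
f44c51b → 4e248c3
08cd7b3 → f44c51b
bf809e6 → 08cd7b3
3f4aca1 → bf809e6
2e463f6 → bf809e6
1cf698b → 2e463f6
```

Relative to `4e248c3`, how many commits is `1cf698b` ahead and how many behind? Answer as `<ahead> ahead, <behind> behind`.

Reachable from 1cf698b: {08cd7b3, 1cf698b, 2e463f6, 4e248c3, 563975e, 70aee95, 7c9aff8, bf809e6, f44c51b}.
Reachable from 4e248c3: {4e248c3, 563975e, 70aee95, 7c9aff8}.
Only in 1cf698b's history (ahead): {08cd7b3, 1cf698b, 2e463f6, bf809e6, f44c51b} — 5.
Only in 4e248c3's history (behind): {} — 0.

5 ahead, 0 behind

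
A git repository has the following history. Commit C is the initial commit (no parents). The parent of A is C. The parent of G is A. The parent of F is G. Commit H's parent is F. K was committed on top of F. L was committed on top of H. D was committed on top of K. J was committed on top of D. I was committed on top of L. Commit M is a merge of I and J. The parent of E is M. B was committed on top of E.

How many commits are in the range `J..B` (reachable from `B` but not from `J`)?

Reachable from B: {A, B, C, D, E, F, G, H, I, J, K, L, M}.
Reachable from J: {A, C, D, F, G, J, K}.
In B's history but not J's: {B, E, H, I, L, M} — 6 commits.

6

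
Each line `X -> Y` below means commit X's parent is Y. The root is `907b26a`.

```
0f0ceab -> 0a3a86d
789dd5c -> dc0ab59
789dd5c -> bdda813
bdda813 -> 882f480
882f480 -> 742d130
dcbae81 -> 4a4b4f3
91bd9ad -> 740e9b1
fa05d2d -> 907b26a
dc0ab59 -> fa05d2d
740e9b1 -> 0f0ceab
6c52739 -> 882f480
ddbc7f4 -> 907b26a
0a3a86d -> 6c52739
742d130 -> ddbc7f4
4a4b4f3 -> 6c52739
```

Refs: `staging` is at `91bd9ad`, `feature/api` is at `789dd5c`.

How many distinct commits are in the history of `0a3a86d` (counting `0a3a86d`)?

6

Walking parent pointers from 0a3a86d: reachable set = {0a3a86d, 6c52739, 742d130, 882f480, 907b26a, ddbc7f4}.
That is 6 commits.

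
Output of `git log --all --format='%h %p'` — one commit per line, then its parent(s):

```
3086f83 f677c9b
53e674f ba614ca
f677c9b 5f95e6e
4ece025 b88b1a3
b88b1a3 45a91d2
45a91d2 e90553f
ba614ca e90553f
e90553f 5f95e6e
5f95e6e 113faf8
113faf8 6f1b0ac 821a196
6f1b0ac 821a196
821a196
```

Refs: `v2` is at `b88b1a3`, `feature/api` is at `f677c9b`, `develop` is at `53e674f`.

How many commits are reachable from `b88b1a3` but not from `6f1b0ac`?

5

Reachable from b88b1a3: {113faf8, 45a91d2, 5f95e6e, 6f1b0ac, 821a196, b88b1a3, e90553f}.
Reachable from 6f1b0ac: {6f1b0ac, 821a196}.
In b88b1a3's history but not 6f1b0ac's: {113faf8, 45a91d2, 5f95e6e, b88b1a3, e90553f} — 5 commits.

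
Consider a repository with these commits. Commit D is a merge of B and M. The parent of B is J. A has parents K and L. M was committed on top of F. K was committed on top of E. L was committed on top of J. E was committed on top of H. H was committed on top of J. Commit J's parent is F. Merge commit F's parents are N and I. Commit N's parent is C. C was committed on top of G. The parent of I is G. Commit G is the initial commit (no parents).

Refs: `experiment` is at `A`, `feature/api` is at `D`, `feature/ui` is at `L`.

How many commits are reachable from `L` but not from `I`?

5

Reachable from L: {C, F, G, I, J, L, N}.
Reachable from I: {G, I}.
In L's history but not I's: {C, F, J, L, N} — 5 commits.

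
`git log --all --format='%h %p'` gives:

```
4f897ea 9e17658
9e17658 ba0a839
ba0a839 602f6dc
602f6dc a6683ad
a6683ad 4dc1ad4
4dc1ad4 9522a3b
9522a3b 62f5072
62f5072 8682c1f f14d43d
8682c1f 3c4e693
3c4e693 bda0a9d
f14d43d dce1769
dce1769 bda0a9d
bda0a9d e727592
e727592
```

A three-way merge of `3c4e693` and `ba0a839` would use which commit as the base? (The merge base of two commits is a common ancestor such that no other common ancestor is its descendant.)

3c4e693

Ancestors of 3c4e693: {3c4e693, bda0a9d, e727592}.
Ancestors of ba0a839: {3c4e693, 4dc1ad4, 602f6dc, 62f5072, 8682c1f, 9522a3b, a6683ad, ba0a839, bda0a9d, dce1769, e727592, f14d43d}.
Common ancestors: {3c4e693, bda0a9d, e727592}.
Among these, 3c4e693 is not an ancestor of any other common ancestor — it is the merge base.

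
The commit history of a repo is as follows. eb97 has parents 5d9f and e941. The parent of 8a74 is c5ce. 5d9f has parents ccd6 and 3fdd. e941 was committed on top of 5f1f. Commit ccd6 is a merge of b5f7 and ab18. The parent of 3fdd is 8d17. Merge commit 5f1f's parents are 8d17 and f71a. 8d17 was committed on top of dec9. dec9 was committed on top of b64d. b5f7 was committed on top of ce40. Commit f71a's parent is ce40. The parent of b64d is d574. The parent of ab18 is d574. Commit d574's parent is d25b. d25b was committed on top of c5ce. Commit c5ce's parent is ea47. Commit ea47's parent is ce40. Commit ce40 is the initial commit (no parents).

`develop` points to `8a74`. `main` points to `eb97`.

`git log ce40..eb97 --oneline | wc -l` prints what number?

Reachable from eb97: {3fdd, 5d9f, 5f1f, 8d17, ab18, b5f7, b64d, c5ce, ccd6, ce40, d25b, d574, dec9, e941, ea47, eb97, f71a}.
Reachable from ce40: {ce40}.
In eb97's history but not ce40's: {3fdd, 5d9f, 5f1f, 8d17, ab18, b5f7, b64d, c5ce, ccd6, d25b, d574, dec9, e941, ea47, eb97, f71a} — 16 commits.

16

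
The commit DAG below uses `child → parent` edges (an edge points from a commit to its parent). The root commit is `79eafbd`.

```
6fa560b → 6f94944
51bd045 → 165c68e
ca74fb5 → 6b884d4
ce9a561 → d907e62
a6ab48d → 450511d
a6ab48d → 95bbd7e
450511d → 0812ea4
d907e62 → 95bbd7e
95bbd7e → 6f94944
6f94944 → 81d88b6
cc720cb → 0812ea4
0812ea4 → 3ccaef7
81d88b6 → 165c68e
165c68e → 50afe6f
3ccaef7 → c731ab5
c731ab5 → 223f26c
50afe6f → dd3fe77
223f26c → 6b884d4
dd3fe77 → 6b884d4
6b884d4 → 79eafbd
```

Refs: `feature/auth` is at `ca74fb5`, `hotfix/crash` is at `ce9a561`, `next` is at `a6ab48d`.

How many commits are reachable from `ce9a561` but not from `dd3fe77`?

7

Reachable from ce9a561: {165c68e, 50afe6f, 6b884d4, 6f94944, 79eafbd, 81d88b6, 95bbd7e, ce9a561, d907e62, dd3fe77}.
Reachable from dd3fe77: {6b884d4, 79eafbd, dd3fe77}.
In ce9a561's history but not dd3fe77's: {165c68e, 50afe6f, 6f94944, 81d88b6, 95bbd7e, ce9a561, d907e62} — 7 commits.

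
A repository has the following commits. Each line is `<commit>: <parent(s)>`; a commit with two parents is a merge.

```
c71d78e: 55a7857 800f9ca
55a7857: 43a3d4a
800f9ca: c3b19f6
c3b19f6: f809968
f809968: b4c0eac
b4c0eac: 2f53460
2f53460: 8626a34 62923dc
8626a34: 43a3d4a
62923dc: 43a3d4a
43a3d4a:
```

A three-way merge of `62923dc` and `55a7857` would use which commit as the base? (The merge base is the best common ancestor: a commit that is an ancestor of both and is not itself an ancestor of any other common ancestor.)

43a3d4a

Ancestors of 62923dc: {43a3d4a, 62923dc}.
Ancestors of 55a7857: {43a3d4a, 55a7857}.
Common ancestors: {43a3d4a}.
The only common ancestor is 43a3d4a, so it is the merge base.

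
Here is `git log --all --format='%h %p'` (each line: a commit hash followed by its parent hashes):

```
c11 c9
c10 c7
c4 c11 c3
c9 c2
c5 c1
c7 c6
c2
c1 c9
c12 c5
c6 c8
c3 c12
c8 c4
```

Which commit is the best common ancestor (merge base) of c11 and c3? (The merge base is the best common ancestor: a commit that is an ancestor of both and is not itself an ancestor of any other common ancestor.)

Ancestors of c11: {c11, c2, c9}.
Ancestors of c3: {c1, c12, c2, c3, c5, c9}.
Common ancestors: {c2, c9}.
Among these, c9 is not an ancestor of any other common ancestor — it is the merge base.

c9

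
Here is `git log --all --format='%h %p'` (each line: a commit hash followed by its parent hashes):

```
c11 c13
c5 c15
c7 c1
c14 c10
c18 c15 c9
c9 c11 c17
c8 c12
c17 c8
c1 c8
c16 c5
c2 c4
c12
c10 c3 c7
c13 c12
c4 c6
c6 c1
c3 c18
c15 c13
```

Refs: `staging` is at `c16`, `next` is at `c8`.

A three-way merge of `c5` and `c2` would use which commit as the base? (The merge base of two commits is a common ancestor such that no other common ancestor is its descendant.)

Ancestors of c5: {c12, c13, c15, c5}.
Ancestors of c2: {c1, c12, c2, c4, c6, c8}.
Common ancestors: {c12}.
The only common ancestor is c12, so it is the merge base.

c12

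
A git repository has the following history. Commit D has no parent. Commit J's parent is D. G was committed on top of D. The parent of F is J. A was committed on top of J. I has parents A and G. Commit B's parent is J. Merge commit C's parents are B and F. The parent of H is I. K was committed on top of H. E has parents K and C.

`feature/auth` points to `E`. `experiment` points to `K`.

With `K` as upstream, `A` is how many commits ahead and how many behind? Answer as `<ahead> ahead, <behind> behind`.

0 ahead, 4 behind

Reachable from A: {A, D, J}.
Reachable from K: {A, D, G, H, I, J, K}.
Only in A's history (ahead): {} — 0.
Only in K's history (behind): {G, H, I, K} — 4.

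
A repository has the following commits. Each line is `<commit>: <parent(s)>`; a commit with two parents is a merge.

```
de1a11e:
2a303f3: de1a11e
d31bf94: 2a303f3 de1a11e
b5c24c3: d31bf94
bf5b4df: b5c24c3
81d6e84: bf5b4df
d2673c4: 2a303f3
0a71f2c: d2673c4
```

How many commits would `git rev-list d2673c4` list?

Walking parent pointers from d2673c4: reachable set = {2a303f3, d2673c4, de1a11e}.
That is 3 commits.

3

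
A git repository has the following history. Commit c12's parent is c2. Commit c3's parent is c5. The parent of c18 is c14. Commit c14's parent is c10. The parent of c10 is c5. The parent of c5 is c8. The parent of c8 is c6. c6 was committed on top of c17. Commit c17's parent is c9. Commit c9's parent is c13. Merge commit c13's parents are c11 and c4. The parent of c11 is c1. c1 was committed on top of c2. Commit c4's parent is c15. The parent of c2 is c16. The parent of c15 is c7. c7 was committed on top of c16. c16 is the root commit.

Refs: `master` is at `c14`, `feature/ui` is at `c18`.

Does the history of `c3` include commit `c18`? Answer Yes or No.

No

Ancestors of c3: {c1, c11, c13, c15, c16, c17, c2, c3, c4, c5, c6, c7, c8, c9}.
c18 is not in that set, so it is not an ancestor of c3.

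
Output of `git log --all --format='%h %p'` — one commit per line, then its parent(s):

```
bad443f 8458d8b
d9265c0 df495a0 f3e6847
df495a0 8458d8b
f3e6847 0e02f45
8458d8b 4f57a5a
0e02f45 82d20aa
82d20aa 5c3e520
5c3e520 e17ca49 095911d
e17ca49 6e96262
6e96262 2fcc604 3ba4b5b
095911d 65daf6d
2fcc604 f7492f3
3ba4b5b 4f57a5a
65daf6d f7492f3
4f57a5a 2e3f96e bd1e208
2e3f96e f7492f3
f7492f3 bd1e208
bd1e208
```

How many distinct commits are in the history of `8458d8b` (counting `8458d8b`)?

5

Walking parent pointers from 8458d8b: reachable set = {2e3f96e, 4f57a5a, 8458d8b, bd1e208, f7492f3}.
That is 5 commits.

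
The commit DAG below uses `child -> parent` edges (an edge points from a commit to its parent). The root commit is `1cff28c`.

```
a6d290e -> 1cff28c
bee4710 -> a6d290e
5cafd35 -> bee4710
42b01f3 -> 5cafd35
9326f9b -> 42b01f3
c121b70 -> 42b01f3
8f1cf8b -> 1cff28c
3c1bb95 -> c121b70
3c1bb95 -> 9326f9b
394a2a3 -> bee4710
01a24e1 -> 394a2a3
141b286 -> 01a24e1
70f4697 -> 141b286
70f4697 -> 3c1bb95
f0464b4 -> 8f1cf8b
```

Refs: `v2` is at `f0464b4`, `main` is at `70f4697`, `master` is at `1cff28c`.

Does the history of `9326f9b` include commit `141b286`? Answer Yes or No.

No

Ancestors of 9326f9b: {1cff28c, 42b01f3, 5cafd35, 9326f9b, a6d290e, bee4710}.
141b286 is not in that set, so it is not an ancestor of 9326f9b.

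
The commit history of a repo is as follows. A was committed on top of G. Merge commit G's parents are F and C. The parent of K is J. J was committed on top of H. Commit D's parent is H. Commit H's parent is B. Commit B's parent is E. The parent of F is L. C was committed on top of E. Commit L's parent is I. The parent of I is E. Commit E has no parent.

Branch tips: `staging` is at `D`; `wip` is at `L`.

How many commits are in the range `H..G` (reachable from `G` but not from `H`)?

5

Reachable from G: {C, E, F, G, I, L}.
Reachable from H: {B, E, H}.
In G's history but not H's: {C, F, G, I, L} — 5 commits.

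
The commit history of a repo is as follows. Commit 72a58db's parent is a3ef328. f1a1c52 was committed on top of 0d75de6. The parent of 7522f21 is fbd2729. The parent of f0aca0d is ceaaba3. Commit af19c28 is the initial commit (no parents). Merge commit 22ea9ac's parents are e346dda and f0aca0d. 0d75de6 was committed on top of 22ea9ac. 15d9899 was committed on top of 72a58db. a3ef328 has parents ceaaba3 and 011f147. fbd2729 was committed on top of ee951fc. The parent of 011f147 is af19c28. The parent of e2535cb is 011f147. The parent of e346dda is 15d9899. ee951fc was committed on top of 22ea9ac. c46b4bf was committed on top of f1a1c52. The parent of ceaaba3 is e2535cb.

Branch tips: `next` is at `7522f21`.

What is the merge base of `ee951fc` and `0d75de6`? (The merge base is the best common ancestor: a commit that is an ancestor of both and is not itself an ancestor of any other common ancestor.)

Ancestors of ee951fc: {011f147, 15d9899, 22ea9ac, 72a58db, a3ef328, af19c28, ceaaba3, e2535cb, e346dda, ee951fc, f0aca0d}.
Ancestors of 0d75de6: {011f147, 0d75de6, 15d9899, 22ea9ac, 72a58db, a3ef328, af19c28, ceaaba3, e2535cb, e346dda, f0aca0d}.
Common ancestors: {011f147, 15d9899, 22ea9ac, 72a58db, a3ef328, af19c28, ceaaba3, e2535cb, e346dda, f0aca0d}.
Among these, 22ea9ac is not an ancestor of any other common ancestor — it is the merge base.

22ea9ac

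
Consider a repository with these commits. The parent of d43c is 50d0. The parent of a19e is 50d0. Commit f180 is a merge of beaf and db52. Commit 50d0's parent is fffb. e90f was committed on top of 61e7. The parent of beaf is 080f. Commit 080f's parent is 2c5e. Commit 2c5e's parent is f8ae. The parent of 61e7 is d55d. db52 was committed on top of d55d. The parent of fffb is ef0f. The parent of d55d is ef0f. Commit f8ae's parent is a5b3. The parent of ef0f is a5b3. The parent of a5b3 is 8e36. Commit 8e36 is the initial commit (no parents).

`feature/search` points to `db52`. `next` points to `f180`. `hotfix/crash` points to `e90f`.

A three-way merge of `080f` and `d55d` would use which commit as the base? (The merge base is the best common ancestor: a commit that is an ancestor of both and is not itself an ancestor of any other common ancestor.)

a5b3

Ancestors of 080f: {080f, 2c5e, 8e36, a5b3, f8ae}.
Ancestors of d55d: {8e36, a5b3, d55d, ef0f}.
Common ancestors: {8e36, a5b3}.
Among these, a5b3 is not an ancestor of any other common ancestor — it is the merge base.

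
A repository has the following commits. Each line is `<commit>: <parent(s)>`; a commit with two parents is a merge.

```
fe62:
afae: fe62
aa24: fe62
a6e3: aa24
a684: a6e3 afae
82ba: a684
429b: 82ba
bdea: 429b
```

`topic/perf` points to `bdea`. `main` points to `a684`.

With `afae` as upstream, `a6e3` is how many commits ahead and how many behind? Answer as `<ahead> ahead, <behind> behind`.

2 ahead, 1 behind

Reachable from a6e3: {a6e3, aa24, fe62}.
Reachable from afae: {afae, fe62}.
Only in a6e3's history (ahead): {a6e3, aa24} — 2.
Only in afae's history (behind): {afae} — 1.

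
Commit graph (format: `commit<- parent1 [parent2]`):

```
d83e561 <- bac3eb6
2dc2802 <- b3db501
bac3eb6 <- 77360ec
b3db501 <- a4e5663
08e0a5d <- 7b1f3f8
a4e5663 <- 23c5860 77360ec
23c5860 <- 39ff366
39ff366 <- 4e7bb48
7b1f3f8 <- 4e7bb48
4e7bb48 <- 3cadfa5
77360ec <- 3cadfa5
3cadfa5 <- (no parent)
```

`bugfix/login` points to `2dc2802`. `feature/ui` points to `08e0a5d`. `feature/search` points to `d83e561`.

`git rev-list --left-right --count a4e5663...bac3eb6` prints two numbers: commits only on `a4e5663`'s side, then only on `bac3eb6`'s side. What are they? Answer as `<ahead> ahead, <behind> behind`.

4 ahead, 1 behind

Reachable from a4e5663: {23c5860, 39ff366, 3cadfa5, 4e7bb48, 77360ec, a4e5663}.
Reachable from bac3eb6: {3cadfa5, 77360ec, bac3eb6}.
Only in a4e5663's history (ahead): {23c5860, 39ff366, 4e7bb48, a4e5663} — 4.
Only in bac3eb6's history (behind): {bac3eb6} — 1.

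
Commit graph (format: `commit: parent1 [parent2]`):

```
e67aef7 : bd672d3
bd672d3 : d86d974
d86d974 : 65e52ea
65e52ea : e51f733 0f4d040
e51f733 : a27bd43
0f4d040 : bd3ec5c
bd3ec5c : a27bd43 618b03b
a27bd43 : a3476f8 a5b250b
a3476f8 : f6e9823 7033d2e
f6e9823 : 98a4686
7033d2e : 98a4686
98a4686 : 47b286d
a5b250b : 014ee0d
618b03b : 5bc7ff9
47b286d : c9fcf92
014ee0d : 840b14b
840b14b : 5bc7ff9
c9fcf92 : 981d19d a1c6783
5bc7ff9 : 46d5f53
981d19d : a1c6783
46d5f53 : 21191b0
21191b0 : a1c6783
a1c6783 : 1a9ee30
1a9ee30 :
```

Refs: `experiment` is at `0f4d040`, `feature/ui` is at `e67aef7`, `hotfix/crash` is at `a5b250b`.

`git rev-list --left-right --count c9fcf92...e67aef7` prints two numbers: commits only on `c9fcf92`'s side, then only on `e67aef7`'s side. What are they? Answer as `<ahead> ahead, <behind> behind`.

0 ahead, 20 behind

Reachable from c9fcf92: {1a9ee30, 981d19d, a1c6783, c9fcf92}.
Reachable from e67aef7: {014ee0d, 0f4d040, 1a9ee30, 21191b0, 46d5f53, 47b286d, 5bc7ff9, 618b03b, 65e52ea, 7033d2e, 840b14b, 981d19d, 98a4686, a1c6783, a27bd43, a3476f8, a5b250b, bd3ec5c, bd672d3, c9fcf92, d86d974, e51f733, e67aef7, f6e9823}.
Only in c9fcf92's history (ahead): {} — 0.
Only in e67aef7's history (behind): {014ee0d, 0f4d040, 21191b0, 46d5f53, 47b286d, 5bc7ff9, 618b03b, 65e52ea, 7033d2e, 840b14b, 98a4686, a27bd43, a3476f8, a5b250b, bd3ec5c, bd672d3, d86d974, e51f733, e67aef7, f6e9823} — 20.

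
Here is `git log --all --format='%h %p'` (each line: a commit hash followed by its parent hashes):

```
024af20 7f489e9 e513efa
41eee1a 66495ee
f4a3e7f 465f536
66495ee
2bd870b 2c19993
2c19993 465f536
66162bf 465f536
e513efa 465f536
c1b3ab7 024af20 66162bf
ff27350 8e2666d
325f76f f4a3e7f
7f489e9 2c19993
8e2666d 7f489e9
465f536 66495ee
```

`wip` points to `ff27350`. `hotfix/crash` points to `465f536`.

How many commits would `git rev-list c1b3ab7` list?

Walking parent pointers from c1b3ab7: reachable set = {024af20, 2c19993, 465f536, 66162bf, 66495ee, 7f489e9, c1b3ab7, e513efa}.
That is 8 commits.

8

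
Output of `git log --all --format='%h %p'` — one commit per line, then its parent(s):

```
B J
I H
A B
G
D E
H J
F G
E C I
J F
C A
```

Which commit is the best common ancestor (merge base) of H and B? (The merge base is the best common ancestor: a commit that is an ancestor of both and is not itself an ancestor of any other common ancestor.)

Ancestors of H: {F, G, H, J}.
Ancestors of B: {B, F, G, J}.
Common ancestors: {F, G, J}.
Among these, J is not an ancestor of any other common ancestor — it is the merge base.

J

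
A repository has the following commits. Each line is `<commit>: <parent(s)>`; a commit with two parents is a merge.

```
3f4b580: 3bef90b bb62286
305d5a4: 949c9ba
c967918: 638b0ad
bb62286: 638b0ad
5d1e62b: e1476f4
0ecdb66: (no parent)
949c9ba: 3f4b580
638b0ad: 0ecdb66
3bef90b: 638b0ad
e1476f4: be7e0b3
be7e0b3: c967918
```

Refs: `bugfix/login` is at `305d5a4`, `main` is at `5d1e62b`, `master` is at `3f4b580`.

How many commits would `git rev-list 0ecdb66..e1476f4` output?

4

Reachable from e1476f4: {0ecdb66, 638b0ad, be7e0b3, c967918, e1476f4}.
Reachable from 0ecdb66: {0ecdb66}.
In e1476f4's history but not 0ecdb66's: {638b0ad, be7e0b3, c967918, e1476f4} — 4 commits.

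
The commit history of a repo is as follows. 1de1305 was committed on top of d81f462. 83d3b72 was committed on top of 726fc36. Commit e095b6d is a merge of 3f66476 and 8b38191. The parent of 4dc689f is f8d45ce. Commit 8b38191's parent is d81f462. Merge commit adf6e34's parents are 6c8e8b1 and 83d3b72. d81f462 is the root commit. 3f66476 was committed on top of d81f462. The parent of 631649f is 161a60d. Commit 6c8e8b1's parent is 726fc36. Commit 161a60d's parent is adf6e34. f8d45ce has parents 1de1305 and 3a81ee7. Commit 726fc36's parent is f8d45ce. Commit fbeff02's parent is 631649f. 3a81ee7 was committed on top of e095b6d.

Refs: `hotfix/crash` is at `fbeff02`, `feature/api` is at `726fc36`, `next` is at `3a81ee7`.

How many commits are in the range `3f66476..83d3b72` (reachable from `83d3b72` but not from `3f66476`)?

Reachable from 83d3b72: {1de1305, 3a81ee7, 3f66476, 726fc36, 83d3b72, 8b38191, d81f462, e095b6d, f8d45ce}.
Reachable from 3f66476: {3f66476, d81f462}.
In 83d3b72's history but not 3f66476's: {1de1305, 3a81ee7, 726fc36, 83d3b72, 8b38191, e095b6d, f8d45ce} — 7 commits.

7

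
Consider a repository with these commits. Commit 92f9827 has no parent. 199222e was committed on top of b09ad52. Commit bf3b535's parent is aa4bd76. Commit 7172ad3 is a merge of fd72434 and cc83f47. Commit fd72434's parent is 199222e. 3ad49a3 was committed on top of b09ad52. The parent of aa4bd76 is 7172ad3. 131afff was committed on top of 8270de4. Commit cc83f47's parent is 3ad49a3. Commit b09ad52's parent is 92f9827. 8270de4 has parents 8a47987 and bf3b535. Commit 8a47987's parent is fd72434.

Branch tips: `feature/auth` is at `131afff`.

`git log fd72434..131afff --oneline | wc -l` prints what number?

Reachable from 131afff: {131afff, 199222e, 3ad49a3, 7172ad3, 8270de4, 8a47987, 92f9827, aa4bd76, b09ad52, bf3b535, cc83f47, fd72434}.
Reachable from fd72434: {199222e, 92f9827, b09ad52, fd72434}.
In 131afff's history but not fd72434's: {131afff, 3ad49a3, 7172ad3, 8270de4, 8a47987, aa4bd76, bf3b535, cc83f47} — 8 commits.

8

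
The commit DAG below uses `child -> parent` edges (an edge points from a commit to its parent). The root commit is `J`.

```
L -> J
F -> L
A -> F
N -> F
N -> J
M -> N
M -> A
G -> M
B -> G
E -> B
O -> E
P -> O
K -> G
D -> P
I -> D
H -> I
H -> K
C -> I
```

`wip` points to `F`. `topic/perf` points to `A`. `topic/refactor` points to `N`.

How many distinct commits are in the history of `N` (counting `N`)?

Walking parent pointers from N: reachable set = {F, J, L, N}.
That is 4 commits.

4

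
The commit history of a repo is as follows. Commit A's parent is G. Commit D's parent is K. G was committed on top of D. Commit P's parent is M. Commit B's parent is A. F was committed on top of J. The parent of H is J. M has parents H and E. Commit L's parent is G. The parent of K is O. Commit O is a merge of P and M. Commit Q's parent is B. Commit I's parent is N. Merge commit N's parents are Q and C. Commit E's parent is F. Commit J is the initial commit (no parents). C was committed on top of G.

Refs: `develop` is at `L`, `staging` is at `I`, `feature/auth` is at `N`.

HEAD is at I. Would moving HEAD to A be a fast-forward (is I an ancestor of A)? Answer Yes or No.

No

A fast-forward from I to A is possible iff I is an ancestor of A.
Ancestors of A: {A, D, E, F, G, H, J, K, M, O, P}.
I is not among them, so fast-forward is not possible.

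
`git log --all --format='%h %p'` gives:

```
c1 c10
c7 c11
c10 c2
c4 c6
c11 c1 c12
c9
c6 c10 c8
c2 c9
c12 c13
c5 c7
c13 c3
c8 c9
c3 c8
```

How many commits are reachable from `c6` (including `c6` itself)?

Walking parent pointers from c6: reachable set = {c10, c2, c6, c8, c9}.
That is 5 commits.

5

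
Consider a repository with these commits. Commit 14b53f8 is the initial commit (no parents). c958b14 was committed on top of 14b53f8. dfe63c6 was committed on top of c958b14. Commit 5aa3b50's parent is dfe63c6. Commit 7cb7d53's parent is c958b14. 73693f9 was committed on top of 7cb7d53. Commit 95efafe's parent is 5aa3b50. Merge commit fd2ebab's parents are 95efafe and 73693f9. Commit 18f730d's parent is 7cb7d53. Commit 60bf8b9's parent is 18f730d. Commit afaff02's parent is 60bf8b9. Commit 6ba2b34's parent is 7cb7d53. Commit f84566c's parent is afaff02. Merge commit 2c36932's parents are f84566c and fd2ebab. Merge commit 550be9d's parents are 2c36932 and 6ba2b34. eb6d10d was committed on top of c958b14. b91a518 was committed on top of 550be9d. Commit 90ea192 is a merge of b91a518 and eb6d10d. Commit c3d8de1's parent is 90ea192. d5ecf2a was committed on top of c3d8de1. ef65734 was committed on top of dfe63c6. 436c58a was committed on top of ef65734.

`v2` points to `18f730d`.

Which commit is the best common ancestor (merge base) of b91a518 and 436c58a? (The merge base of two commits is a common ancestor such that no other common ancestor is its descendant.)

dfe63c6

Ancestors of b91a518: {14b53f8, 18f730d, 2c36932, 550be9d, 5aa3b50, 60bf8b9, 6ba2b34, 73693f9, 7cb7d53, 95efafe, afaff02, b91a518, c958b14, dfe63c6, f84566c, fd2ebab}.
Ancestors of 436c58a: {14b53f8, 436c58a, c958b14, dfe63c6, ef65734}.
Common ancestors: {14b53f8, c958b14, dfe63c6}.
Among these, dfe63c6 is not an ancestor of any other common ancestor — it is the merge base.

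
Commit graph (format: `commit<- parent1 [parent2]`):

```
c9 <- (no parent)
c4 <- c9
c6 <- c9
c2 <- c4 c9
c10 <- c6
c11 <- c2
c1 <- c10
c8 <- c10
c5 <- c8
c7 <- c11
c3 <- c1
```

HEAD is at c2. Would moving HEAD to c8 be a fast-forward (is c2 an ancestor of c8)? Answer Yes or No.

A fast-forward from c2 to c8 is possible iff c2 is an ancestor of c8.
Ancestors of c8: {c10, c6, c8, c9}.
c2 is not among them, so fast-forward is not possible.

No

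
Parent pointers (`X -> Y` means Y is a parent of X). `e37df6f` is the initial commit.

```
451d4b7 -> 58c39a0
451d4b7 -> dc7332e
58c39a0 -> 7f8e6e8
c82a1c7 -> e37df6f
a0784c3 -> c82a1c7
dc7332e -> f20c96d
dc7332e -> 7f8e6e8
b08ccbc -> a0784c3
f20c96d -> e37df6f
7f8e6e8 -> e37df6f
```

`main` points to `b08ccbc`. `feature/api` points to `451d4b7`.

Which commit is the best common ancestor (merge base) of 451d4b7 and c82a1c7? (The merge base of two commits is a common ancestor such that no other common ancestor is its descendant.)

e37df6f

Ancestors of 451d4b7: {451d4b7, 58c39a0, 7f8e6e8, dc7332e, e37df6f, f20c96d}.
Ancestors of c82a1c7: {c82a1c7, e37df6f}.
Common ancestors: {e37df6f}.
The only common ancestor is e37df6f, so it is the merge base.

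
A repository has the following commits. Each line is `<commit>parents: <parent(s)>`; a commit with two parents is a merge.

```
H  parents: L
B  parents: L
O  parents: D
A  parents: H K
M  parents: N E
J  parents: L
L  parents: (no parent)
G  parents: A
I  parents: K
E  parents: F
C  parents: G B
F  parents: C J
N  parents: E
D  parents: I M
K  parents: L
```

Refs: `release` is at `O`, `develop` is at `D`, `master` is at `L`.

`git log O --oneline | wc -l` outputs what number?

15

Walking parent pointers from O: reachable set = {A, B, C, D, E, F, G, H, I, J, K, L, M, N, O}.
That is 15 commits.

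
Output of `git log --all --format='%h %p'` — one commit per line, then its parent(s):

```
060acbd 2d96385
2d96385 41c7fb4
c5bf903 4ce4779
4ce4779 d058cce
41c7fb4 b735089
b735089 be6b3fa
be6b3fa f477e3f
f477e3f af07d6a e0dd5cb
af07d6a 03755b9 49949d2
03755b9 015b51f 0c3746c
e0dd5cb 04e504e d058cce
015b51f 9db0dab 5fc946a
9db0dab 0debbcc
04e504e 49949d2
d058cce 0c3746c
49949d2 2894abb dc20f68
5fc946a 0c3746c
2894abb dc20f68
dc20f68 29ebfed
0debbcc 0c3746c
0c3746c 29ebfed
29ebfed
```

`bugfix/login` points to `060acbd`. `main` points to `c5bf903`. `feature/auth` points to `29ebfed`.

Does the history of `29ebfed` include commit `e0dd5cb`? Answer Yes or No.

No

Ancestors of 29ebfed: {29ebfed}.
e0dd5cb is not in that set, so it is not an ancestor of 29ebfed.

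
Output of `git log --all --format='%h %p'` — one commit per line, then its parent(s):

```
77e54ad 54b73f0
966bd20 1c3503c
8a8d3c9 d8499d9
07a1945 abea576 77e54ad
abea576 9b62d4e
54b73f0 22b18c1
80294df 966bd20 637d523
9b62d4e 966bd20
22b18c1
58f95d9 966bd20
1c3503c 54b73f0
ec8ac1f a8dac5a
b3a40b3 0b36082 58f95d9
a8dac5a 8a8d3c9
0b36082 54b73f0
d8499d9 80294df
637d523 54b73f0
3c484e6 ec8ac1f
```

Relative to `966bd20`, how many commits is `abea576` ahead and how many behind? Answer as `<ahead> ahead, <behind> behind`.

2 ahead, 0 behind

Reachable from abea576: {1c3503c, 22b18c1, 54b73f0, 966bd20, 9b62d4e, abea576}.
Reachable from 966bd20: {1c3503c, 22b18c1, 54b73f0, 966bd20}.
Only in abea576's history (ahead): {9b62d4e, abea576} — 2.
Only in 966bd20's history (behind): {} — 0.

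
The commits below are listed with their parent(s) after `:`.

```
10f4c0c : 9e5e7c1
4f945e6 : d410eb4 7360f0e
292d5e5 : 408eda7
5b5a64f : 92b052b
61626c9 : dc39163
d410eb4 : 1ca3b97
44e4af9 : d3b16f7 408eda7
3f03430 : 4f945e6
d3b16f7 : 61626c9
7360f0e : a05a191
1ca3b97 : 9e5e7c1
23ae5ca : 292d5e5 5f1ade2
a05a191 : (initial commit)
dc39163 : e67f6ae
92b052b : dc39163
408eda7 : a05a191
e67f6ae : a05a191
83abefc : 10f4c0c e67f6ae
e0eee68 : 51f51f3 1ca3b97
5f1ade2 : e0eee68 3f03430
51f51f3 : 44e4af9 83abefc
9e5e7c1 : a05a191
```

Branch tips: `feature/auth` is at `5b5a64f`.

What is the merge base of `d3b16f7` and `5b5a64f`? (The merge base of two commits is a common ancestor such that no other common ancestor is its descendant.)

Ancestors of d3b16f7: {61626c9, a05a191, d3b16f7, dc39163, e67f6ae}.
Ancestors of 5b5a64f: {5b5a64f, 92b052b, a05a191, dc39163, e67f6ae}.
Common ancestors: {a05a191, dc39163, e67f6ae}.
Among these, dc39163 is not an ancestor of any other common ancestor — it is the merge base.

dc39163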